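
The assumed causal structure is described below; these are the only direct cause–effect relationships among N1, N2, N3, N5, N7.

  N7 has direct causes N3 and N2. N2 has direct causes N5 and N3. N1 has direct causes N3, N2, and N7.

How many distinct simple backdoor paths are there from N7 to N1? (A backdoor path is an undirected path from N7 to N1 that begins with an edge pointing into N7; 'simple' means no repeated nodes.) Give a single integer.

4

A backdoor path from N7 to N1 is any simple undirected path whose first edge points into N7 (i.e. leaves N7 via a parent).
Parents of N7: {N2, N3}.
Enumerating:
  P1: N7 <- N3 -> N2 -> N1
  P2: N7 <- N3 -> N1
  P3: N7 <- N2 <- N3 -> N1
  P4: N7 <- N2 -> N1
That exhausts the simple backdoor paths. Count: 4.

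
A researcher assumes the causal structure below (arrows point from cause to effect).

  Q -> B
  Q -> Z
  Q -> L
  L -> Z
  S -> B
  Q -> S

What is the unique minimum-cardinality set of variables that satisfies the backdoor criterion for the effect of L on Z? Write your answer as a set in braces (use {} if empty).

Variables eligible for adjustment (non-descendants of L, excluding L and Z): {B, Q, S}.
Backdoor paths from L to Z:
  P1: L <- Q -> Z
The empty set is not sufficient: P1 (L <- Q -> Z) has no collider blocking it and no conditioned non-collider, so it is open.
Try {Q}:
  P1: blocked at fork node Q ∈ conditioning set.
{Q} contains no descendant of L and blocks every backdoor path.
No other singleton works — e.g. {S} leaves P1 open — so {Q} is the unique smallest valid adjustment set.

{Q}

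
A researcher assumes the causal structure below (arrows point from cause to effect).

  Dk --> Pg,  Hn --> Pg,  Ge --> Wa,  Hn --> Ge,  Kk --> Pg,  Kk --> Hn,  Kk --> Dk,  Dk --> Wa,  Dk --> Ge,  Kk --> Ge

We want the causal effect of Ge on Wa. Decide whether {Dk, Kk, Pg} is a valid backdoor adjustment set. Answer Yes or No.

Yes

Backdoor paths from Ge to Wa (paths whose first edge points into Ge):
  P1: Ge <- Kk -> Dk -> Wa
  P2: Ge <- Kk -> Hn -> Pg <- Dk -> Wa
  P3: Ge <- Kk -> Pg <- Dk -> Wa
  P4: Ge <- Dk -> Wa
  P5: Ge <- Hn <- Kk -> Dk -> Wa
  P6: Ge <- Hn <- Kk -> Pg <- Dk -> Wa
  P7: Ge <- Hn -> Pg <- Kk -> Dk -> Wa
  P8: Ge <- Hn -> Pg <- Dk -> Wa
Condition 1 (no descendant of Ge in the set): holds — descendants of Ge are {Wa}; none are in {Dk, Kk, Pg}.
Condition 2 (every backdoor path blocked by {Dk, Kk, Pg}):
  P1: blocked at fork node Kk ∈ conditioning set.
  P2: blocked at fork node Kk ∈ conditioning set.
  P3: blocked at fork node Kk ∈ conditioning set.
  P4: blocked at fork node Dk ∈ conditioning set.
  P5: blocked at fork node Kk ∈ conditioning set.
  P6: blocked at fork node Kk ∈ conditioning set.
  P7: blocked at fork node Kk ∈ conditioning set.
  P8: blocked at fork node Dk ∈ conditioning set.
{Dk, Kk, Pg} satisfies the backdoor criterion.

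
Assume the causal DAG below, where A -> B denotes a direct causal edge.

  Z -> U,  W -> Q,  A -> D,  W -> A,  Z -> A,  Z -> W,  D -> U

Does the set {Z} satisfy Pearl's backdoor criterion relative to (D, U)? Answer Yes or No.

Backdoor paths from D to U (paths whose first edge points into D):
  P1: D <- A <- Z -> U
  P2: D <- A <- W <- Z -> U
Condition 1 (no descendant of D in the set): holds — descendants of D are {U}; none are in {Z}.
Condition 2 (every backdoor path blocked by {Z}):
  P1: blocked at fork node Z ∈ conditioning set.
  P2: blocked at fork node Z ∈ conditioning set.
{Z} satisfies the backdoor criterion.

Yes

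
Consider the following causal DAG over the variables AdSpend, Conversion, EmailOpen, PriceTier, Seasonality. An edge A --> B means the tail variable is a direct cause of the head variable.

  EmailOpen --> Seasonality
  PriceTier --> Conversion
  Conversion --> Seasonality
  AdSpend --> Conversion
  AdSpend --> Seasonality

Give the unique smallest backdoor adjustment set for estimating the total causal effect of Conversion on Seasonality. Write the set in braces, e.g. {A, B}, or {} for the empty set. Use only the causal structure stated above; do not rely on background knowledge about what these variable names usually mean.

Variables eligible for adjustment (non-descendants of Conversion, excluding Conversion and Seasonality): {AdSpend, EmailOpen, PriceTier}.
Backdoor paths from Conversion to Seasonality:
  P1: Conversion <- AdSpend -> Seasonality
The empty set is not sufficient: P1 (Conversion <- AdSpend -> Seasonality) has no collider blocking it and no conditioned non-collider, so it is open.
Try {AdSpend}:
  P1: blocked at fork node AdSpend ∈ conditioning set.
{AdSpend} contains no descendant of Conversion and blocks every backdoor path.
No other singleton works — e.g. {EmailOpen} leaves P1 open — so {AdSpend} is the unique smallest valid adjustment set.

{AdSpend}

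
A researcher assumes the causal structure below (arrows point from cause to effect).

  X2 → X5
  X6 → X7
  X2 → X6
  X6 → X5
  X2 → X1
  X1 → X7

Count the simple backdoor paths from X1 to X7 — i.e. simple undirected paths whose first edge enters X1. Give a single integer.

A backdoor path from X1 to X7 is any simple undirected path whose first edge points into X1 (i.e. leaves X1 via a parent).
Parents of X1: {X2}.
Enumerating:
  P1: X1 <- X2 -> X6 -> X7
  P2: X1 <- X2 -> X5 <- X6 -> X7
That exhausts the simple backdoor paths. Count: 2.

2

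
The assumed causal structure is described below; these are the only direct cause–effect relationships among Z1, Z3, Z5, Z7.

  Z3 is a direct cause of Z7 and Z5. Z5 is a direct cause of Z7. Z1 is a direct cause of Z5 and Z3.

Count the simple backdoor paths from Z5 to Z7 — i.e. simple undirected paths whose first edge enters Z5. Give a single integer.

A backdoor path from Z5 to Z7 is any simple undirected path whose first edge points into Z5 (i.e. leaves Z5 via a parent).
Parents of Z5: {Z1, Z3}.
Enumerating:
  P1: Z5 <- Z1 -> Z3 -> Z7
  P2: Z5 <- Z3 -> Z7
That exhausts the simple backdoor paths. Count: 2.

2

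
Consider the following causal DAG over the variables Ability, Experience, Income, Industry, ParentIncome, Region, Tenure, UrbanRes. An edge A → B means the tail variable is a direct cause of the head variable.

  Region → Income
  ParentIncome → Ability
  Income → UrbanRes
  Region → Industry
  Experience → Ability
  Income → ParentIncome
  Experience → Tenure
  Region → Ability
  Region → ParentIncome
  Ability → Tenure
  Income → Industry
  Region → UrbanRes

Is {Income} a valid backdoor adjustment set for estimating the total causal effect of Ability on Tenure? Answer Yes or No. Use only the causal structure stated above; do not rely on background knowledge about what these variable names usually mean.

No

Backdoor paths from Ability to Tenure (paths whose first edge points into Ability):
  P1: Ability <- Experience -> Tenure
Condition 1 (no descendant of Ability in the set): holds — descendants of Ability are {Tenure}; none are in {Income}.
Condition 2 (every backdoor path blocked by {Income}):
  P1: open — no interior node is in the conditioning set.
{Income} does not satisfy the backdoor criterion.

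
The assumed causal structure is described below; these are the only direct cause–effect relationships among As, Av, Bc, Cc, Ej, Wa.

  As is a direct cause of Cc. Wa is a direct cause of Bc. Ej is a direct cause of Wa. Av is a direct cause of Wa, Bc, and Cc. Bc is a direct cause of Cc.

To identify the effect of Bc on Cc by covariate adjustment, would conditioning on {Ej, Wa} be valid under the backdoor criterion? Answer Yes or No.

Backdoor paths from Bc to Cc (paths whose first edge points into Bc):
  P1: Bc <- Av -> Cc
  P2: Bc <- Wa <- Av -> Cc
Condition 1 (no descendant of Bc in the set): holds — descendants of Bc are {Cc}; none are in {Ej, Wa}.
Condition 2 (every backdoor path blocked by {Ej, Wa}):
  P1: open — no interior node is in the conditioning set.
  P2: blocked at chain node Wa ∈ conditioning set.
{Ej, Wa} does not satisfy the backdoor criterion.

No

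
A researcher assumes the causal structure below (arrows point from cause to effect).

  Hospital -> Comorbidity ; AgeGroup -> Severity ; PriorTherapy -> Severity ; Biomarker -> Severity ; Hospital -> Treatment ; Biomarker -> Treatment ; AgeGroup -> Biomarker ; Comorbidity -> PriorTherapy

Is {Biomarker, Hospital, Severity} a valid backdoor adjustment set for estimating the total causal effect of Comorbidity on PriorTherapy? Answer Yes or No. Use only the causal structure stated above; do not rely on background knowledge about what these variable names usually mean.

Backdoor paths from Comorbidity to PriorTherapy (paths whose first edge points into Comorbidity):
  P1: Comorbidity <- Hospital -> Treatment <- Biomarker <- AgeGroup -> Severity <- PriorTherapy
  P2: Comorbidity <- Hospital -> Treatment <- Biomarker -> Severity <- PriorTherapy
Condition 1 (no descendant of Comorbidity in the set): FAILS — Severity is a descendant of Comorbidity.
Condition 2 (every backdoor path blocked by {Biomarker, Hospital, Severity}):
  P1: blocked at fork node Hospital ∈ conditioning set.
  P2: blocked at fork node Hospital ∈ conditioning set.
{Biomarker, Hospital, Severity} does not satisfy the backdoor criterion.

No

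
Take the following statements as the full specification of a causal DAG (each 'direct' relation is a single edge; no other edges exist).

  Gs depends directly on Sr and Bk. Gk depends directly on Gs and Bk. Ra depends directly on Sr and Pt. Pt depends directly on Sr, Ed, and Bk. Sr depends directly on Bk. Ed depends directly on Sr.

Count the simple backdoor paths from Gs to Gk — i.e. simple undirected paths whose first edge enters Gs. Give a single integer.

5

A backdoor path from Gs to Gk is any simple undirected path whose first edge points into Gs (i.e. leaves Gs via a parent).
Parents of Gs: {Bk, Sr}.
Enumerating:
  P1: Gs <- Bk -> Gk
  P2: Gs <- Sr <- Bk -> Gk
  P3: Gs <- Sr -> Ed -> Pt <- Bk -> Gk
  P4: Gs <- Sr -> Pt <- Bk -> Gk
  P5: Gs <- Sr -> Ra <- Pt <- Bk -> Gk
That exhausts the simple backdoor paths. Count: 5.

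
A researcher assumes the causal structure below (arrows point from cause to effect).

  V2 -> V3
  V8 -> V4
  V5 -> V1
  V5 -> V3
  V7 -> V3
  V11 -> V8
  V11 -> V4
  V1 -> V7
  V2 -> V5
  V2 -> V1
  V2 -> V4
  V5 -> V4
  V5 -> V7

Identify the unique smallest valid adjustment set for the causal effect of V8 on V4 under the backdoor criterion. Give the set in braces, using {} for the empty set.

{V11}

Variables eligible for adjustment (non-descendants of V8, excluding V8 and V4): {V1, V11, V2, V3, V5, V7}.
Backdoor paths from V8 to V4:
  P1: V8 <- V11 -> V4
The empty set is not sufficient: P1 (V8 <- V11 -> V4) has no collider blocking it and no conditioned non-collider, so it is open.
Try {V11}:
  P1: blocked at fork node V11 ∈ conditioning set.
{V11} contains no descendant of V8 and blocks every backdoor path.
No other singleton works — e.g. {V2} leaves P1 open — so {V11} is the unique smallest valid adjustment set.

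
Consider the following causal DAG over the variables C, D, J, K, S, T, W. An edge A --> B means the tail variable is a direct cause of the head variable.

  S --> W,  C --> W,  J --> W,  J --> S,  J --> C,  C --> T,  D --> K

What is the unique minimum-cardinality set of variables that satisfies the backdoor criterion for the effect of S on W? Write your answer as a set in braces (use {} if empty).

{J}

Variables eligible for adjustment (non-descendants of S, excluding S and W): {C, D, J, K, T}.
Backdoor paths from S to W:
  P1: S <- J -> C -> W
  P2: S <- J -> W
The empty set is not sufficient: P1 (S <- J -> C -> W) has no collider blocking it and no conditioned non-collider, so it is open.
Try {J}:
  P1: blocked at fork node J ∈ conditioning set.
  P2: blocked at fork node J ∈ conditioning set.
{J} contains no descendant of S and blocks every backdoor path.
No other singleton works — e.g. {D} leaves P1 open — so {J} is the unique smallest valid adjustment set.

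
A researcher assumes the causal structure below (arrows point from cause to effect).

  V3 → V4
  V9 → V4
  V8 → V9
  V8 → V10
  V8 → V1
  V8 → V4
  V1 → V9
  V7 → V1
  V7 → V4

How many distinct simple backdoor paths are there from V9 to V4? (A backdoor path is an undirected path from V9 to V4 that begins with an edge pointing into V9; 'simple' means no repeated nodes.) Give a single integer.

A backdoor path from V9 to V4 is any simple undirected path whose first edge points into V9 (i.e. leaves V9 via a parent).
Parents of V9: {V1, V8}.
Enumerating:
  P1: V9 <- V8 -> V1 <- V7 -> V4
  P2: V9 <- V8 -> V4
  P3: V9 <- V1 <- V8 -> V4
  P4: V9 <- V1 <- V7 -> V4
That exhausts the simple backdoor paths. Count: 4.

4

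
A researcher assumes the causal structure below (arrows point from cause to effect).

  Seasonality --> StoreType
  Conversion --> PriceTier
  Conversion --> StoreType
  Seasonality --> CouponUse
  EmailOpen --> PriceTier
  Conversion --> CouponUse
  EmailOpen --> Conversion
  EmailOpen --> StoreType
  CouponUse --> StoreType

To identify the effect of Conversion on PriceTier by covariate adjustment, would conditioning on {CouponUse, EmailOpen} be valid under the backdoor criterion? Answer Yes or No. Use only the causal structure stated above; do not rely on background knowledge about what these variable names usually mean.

Backdoor paths from Conversion to PriceTier (paths whose first edge points into Conversion):
  P1: Conversion <- EmailOpen -> PriceTier
Condition 1 (no descendant of Conversion in the set): FAILS — CouponUse is a descendant of Conversion.
Condition 2 (every backdoor path blocked by {CouponUse, EmailOpen}):
  P1: blocked at fork node EmailOpen ∈ conditioning set.
{CouponUse, EmailOpen} does not satisfy the backdoor criterion.

No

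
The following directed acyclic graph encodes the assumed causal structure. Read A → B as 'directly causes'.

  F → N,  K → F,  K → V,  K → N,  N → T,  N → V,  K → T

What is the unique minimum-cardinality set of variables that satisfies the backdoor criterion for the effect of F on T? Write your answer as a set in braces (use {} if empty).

{K}

Variables eligible for adjustment (non-descendants of F, excluding F and T): {K}.
Backdoor paths from F to T:
  P1: F <- K -> N -> T
  P2: F <- K -> T
  P3: F <- K -> V <- N -> T
The empty set is not sufficient: P1 (F <- K -> N -> T) has no collider blocking it and no conditioned non-collider, so it is open.
Try {K}:
  P1: blocked at fork node K ∈ conditioning set.
  P2: blocked at fork node K ∈ conditioning set.
  P3: blocked at fork node K ∈ conditioning set.
{K} contains no descendant of F and blocks every backdoor path.
{K} is the unique smallest valid adjustment set.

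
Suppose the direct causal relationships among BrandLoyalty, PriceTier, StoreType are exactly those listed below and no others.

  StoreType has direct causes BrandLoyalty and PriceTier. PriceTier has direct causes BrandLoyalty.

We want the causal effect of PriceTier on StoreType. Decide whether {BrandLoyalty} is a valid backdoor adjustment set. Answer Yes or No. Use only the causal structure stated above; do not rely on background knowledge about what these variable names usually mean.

Backdoor paths from PriceTier to StoreType (paths whose first edge points into PriceTier):
  P1: PriceTier <- BrandLoyalty -> StoreType
Condition 1 (no descendant of PriceTier in the set): holds — descendants of PriceTier are {StoreType}; none are in {BrandLoyalty}.
Condition 2 (every backdoor path blocked by {BrandLoyalty}):
  P1: blocked at fork node BrandLoyalty ∈ conditioning set.
{BrandLoyalty} satisfies the backdoor criterion.

Yes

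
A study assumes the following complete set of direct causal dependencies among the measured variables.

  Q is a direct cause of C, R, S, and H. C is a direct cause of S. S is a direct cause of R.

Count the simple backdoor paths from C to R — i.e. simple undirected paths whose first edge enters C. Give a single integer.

2

A backdoor path from C to R is any simple undirected path whose first edge points into C (i.e. leaves C via a parent).
Parents of C: {Q}.
Enumerating:
  P1: C <- Q -> S -> R
  P2: C <- Q -> R
That exhausts the simple backdoor paths. Count: 2.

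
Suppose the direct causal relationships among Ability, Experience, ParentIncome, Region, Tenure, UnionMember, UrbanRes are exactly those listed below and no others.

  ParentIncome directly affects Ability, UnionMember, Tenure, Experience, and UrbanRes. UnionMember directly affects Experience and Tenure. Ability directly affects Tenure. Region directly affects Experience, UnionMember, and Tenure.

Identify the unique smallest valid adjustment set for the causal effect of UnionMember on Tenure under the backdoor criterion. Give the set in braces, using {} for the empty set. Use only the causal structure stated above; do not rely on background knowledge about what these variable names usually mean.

Variables eligible for adjustment (non-descendants of UnionMember, excluding UnionMember and Tenure): {Ability, ParentIncome, Region, UrbanRes}.
Backdoor paths from UnionMember to Tenure:
  P1: UnionMember <- ParentIncome -> Ability -> Tenure
  P2: UnionMember <- ParentIncome -> Experience <- Region -> Tenure
  P3: UnionMember <- ParentIncome -> Tenure
  P4: UnionMember <- Region -> Experience <- ParentIncome -> Ability -> Tenure
  P5: UnionMember <- Region -> Experience <- ParentIncome -> Tenure
  P6: UnionMember <- Region -> Tenure
The empty set is not sufficient: P1 (UnionMember <- ParentIncome -> Ability -> Tenure) has no collider blocking it and no conditioned non-collider, so it is open.
Try {ParentIncome, Region}:
  P1: blocked at fork node ParentIncome ∈ conditioning set.
  P2: blocked at fork node ParentIncome ∈ conditioning set.
  P3: blocked at fork node ParentIncome ∈ conditioning set.
  P4: blocked at fork node Region ∈ conditioning set.
  P5: blocked at fork node Region ∈ conditioning set.
  P6: blocked at fork node Region ∈ conditioning set.
{ParentIncome, Region} contains no descendant of UnionMember and blocks every backdoor path.
Every element of {ParentIncome, Region} is needed (dropping ParentIncome leaves P1 open; dropping Region leaves P6 open), so no proper subset is valid.
Among all size-2 subsets of the eligible variables, only {ParentIncome, Region} blocks every backdoor path, so it is the unique smallest valid adjustment set.

{ParentIncome, Region}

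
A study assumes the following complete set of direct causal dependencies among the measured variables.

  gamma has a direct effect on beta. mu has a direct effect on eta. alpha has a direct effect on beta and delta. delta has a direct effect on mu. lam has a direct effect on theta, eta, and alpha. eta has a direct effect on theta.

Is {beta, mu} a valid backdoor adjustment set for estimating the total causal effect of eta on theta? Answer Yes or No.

No

Backdoor paths from eta to theta (paths whose first edge points into eta):
  P1: eta <- lam -> theta
  P2: eta <- mu <- delta <- alpha <- lam -> theta
Condition 1 (no descendant of eta in the set): holds — descendants of eta are {theta}; none are in {beta, mu}.
Condition 2 (every backdoor path blocked by {beta, mu}):
  P1: open — no interior node is in the conditioning set.
  P2: blocked at chain node mu ∈ conditioning set.
{beta, mu} does not satisfy the backdoor criterion.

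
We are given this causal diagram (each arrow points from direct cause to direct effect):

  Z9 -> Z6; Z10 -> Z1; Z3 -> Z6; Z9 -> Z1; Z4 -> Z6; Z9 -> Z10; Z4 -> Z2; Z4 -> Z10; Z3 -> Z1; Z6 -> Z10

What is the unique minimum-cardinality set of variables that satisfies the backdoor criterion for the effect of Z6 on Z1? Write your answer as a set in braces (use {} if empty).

{Z3, Z4, Z9}

Variables eligible for adjustment (non-descendants of Z6, excluding Z6 and Z1): {Z2, Z3, Z4, Z9}.
Backdoor paths from Z6 to Z1:
  P1: Z6 <- Z9 -> Z10 -> Z1
  P2: Z6 <- Z9 -> Z1
  P3: Z6 <- Z4 -> Z10 <- Z9 -> Z1
  P4: Z6 <- Z4 -> Z10 -> Z1
  P5: Z6 <- Z3 -> Z1
The empty set is not sufficient: P1 (Z6 <- Z9 -> Z10 -> Z1) has no collider blocking it and no conditioned non-collider, so it is open.
Try {Z3, Z4, Z9}:
  P1: blocked at fork node Z9 ∈ conditioning set.
  P2: blocked at fork node Z9 ∈ conditioning set.
  P3: blocked at fork node Z4 ∈ conditioning set.
  P4: blocked at fork node Z4 ∈ conditioning set.
  P5: blocked at fork node Z3 ∈ conditioning set.
{Z3, Z4, Z9} contains no descendant of Z6 and blocks every backdoor path.
Every element of {Z3, Z4, Z9} is needed (dropping Z3 leaves P5 open; dropping Z4 leaves P4 open; dropping Z9 leaves P1 open), so no proper subset is valid.
Among all size-3 subsets of the eligible variables, only {Z3, Z4, Z9} blocks every backdoor path, so it is the unique smallest valid adjustment set.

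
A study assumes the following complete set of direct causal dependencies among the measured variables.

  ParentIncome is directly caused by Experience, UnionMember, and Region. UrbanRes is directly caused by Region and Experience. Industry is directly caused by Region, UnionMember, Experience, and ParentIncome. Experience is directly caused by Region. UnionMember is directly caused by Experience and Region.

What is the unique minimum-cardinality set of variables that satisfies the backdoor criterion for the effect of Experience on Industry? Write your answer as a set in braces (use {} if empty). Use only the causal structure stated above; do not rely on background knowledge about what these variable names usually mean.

{Region}

Variables eligible for adjustment (non-descendants of Experience, excluding Experience and Industry): {Region}.
Backdoor paths from Experience to Industry:
  P1: Experience <- Region -> UnionMember -> ParentIncome -> Industry
  P2: Experience <- Region -> UnionMember -> Industry
  P3: Experience <- Region -> ParentIncome <- UnionMember -> Industry
  P4: Experience <- Region -> ParentIncome -> Industry
  P5: Experience <- Region -> Industry
The empty set is not sufficient: P1 (Experience <- Region -> UnionMember -> ParentIncome -> Industry) has no collider blocking it and no conditioned non-collider, so it is open.
Try {Region}:
  P1: blocked at fork node Region ∈ conditioning set.
  P2: blocked at fork node Region ∈ conditioning set.
  P3: blocked at fork node Region ∈ conditioning set.
  P4: blocked at fork node Region ∈ conditioning set.
  P5: blocked at fork node Region ∈ conditioning set.
{Region} contains no descendant of Experience and blocks every backdoor path.
{Region} is the unique smallest valid adjustment set.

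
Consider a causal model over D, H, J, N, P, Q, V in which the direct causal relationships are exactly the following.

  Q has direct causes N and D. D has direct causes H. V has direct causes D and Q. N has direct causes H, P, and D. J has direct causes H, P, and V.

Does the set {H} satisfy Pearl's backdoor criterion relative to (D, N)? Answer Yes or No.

Backdoor paths from D to N (paths whose first edge points into D):
  P1: D <- H -> N
  P2: D <- H -> J <- P -> N
  P3: D <- H -> J <- V <- Q <- N
Condition 1 (no descendant of D in the set): holds — descendants of D are {J, N, Q, V}; none are in {H}.
Condition 2 (every backdoor path blocked by {H}):
  P1: blocked at fork node H ∈ conditioning set.
  P2: blocked at fork node H ∈ conditioning set.
  P3: blocked at fork node H ∈ conditioning set.
{H} satisfies the backdoor criterion.

Yes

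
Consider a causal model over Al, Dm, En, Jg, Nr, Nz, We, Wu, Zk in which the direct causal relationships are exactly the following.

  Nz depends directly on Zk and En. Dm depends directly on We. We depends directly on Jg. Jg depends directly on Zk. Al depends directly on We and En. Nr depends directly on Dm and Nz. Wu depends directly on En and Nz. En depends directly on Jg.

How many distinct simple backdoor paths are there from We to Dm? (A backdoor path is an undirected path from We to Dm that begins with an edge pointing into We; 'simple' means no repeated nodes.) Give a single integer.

A backdoor path from We to Dm is any simple undirected path whose first edge points into We (i.e. leaves We via a parent).
Parents of We: {Jg}.
Enumerating:
  P1: We <- Jg <- Zk -> Nz -> Nr <- Dm
  P2: We <- Jg -> En -> Nz -> Nr <- Dm
  P3: We <- Jg -> En -> Wu <- Nz -> Nr <- Dm
That exhausts the simple backdoor paths. Count: 3.

3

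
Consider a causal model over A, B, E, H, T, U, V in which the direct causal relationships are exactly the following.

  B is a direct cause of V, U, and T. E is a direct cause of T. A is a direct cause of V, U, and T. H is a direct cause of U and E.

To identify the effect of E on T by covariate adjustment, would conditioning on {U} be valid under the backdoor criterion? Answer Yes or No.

No

Backdoor paths from E to T (paths whose first edge points into E):
  P1: E <- H -> U <- B -> V <- A -> T
  P2: E <- H -> U <- B -> T
  P3: E <- H -> U <- A -> V <- B -> T
  P4: E <- H -> U <- A -> T
Condition 1 (no descendant of E in the set): holds — descendants of E are {T}; none are in {U}.
Condition 2 (every backdoor path blocked by {U}):
  P1: blocked at collider V (neither it nor any descendant is in the conditioning set).
  P2: open — collider(s) U are conditioned on (or have a conditioned descendant) and no non-collider on the path is in the set.
  P3: blocked at collider V (neither it nor any descendant is in the conditioning set).
  P4: open — collider(s) U are conditioned on (or have a conditioned descendant) and no non-collider on the path is in the set.
{U} does not satisfy the backdoor criterion.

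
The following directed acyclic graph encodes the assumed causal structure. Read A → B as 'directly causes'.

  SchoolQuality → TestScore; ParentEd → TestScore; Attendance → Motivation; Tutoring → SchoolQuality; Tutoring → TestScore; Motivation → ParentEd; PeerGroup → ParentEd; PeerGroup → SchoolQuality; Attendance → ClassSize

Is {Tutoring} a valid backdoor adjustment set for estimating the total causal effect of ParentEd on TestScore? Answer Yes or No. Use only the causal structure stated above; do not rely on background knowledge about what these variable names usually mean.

No

Backdoor paths from ParentEd to TestScore (paths whose first edge points into ParentEd):
  P1: ParentEd <- PeerGroup -> SchoolQuality <- Tutoring -> TestScore
  P2: ParentEd <- PeerGroup -> SchoolQuality -> TestScore
Condition 1 (no descendant of ParentEd in the set): holds — descendants of ParentEd are {TestScore}; none are in {Tutoring}.
Condition 2 (every backdoor path blocked by {Tutoring}):
  P1: blocked at collider SchoolQuality (neither it nor any descendant is in the conditioning set).
  P2: open — no interior node is in the conditioning set.
{Tutoring} does not satisfy the backdoor criterion.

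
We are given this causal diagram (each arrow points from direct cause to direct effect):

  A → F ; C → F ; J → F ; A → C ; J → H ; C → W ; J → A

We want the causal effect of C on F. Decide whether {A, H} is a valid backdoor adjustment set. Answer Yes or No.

Yes

Backdoor paths from C to F (paths whose first edge points into C):
  P1: C <- A <- J -> F
  P2: C <- A -> F
Condition 1 (no descendant of C in the set): holds — descendants of C are {F, W}; none are in {A, H}.
Condition 2 (every backdoor path blocked by {A, H}):
  P1: blocked at chain node A ∈ conditioning set.
  P2: blocked at fork node A ∈ conditioning set.
{A, H} satisfies the backdoor criterion.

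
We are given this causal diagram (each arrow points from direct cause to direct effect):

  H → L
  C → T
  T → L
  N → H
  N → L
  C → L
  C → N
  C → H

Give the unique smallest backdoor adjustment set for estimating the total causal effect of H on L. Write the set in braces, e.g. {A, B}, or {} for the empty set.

{C, N}

Variables eligible for adjustment (non-descendants of H, excluding H and L): {C, N, T}.
Backdoor paths from H to L:
  P1: H <- C -> N -> L
  P2: H <- C -> T -> L
  P3: H <- C -> L
  P4: H <- N <- C -> T -> L
  P5: H <- N <- C -> L
  P6: H <- N -> L
The empty set is not sufficient: P1 (H <- C -> N -> L) has no collider blocking it and no conditioned non-collider, so it is open.
Try {C, N}:
  P1: blocked at fork node C ∈ conditioning set.
  P2: blocked at fork node C ∈ conditioning set.
  P3: blocked at fork node C ∈ conditioning set.
  P4: blocked at chain node N ∈ conditioning set.
  P5: blocked at chain node N ∈ conditioning set.
  P6: blocked at fork node N ∈ conditioning set.
{C, N} contains no descendant of H and blocks every backdoor path.
Every element of {C, N} is needed (dropping C leaves P2 open; dropping N leaves P6 open), so no proper subset is valid.
Among all size-2 subsets of the eligible variables, only {C, N} blocks every backdoor path, so it is the unique smallest valid adjustment set.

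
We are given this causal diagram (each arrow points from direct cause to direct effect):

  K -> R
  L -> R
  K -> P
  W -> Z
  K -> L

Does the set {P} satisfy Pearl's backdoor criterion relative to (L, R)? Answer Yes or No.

No

Backdoor paths from L to R (paths whose first edge points into L):
  P1: L <- K -> R
Condition 1 (no descendant of L in the set): holds — descendants of L are {R}; none are in {P}.
Condition 2 (every backdoor path blocked by {P}):
  P1: open — no interior node is in the conditioning set.
{P} does not satisfy the backdoor criterion.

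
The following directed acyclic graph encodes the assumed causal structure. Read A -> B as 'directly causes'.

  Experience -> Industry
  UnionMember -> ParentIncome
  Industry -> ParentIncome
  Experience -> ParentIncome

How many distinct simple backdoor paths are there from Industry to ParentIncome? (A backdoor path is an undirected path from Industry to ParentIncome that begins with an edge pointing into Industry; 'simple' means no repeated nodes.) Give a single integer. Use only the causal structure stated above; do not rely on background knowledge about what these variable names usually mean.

1

A backdoor path from Industry to ParentIncome is any simple undirected path whose first edge points into Industry (i.e. leaves Industry via a parent).
Parents of Industry: {Experience}.
Enumerating:
  P1: Industry <- Experience -> ParentIncome
That exhausts the simple backdoor paths. Count: 1.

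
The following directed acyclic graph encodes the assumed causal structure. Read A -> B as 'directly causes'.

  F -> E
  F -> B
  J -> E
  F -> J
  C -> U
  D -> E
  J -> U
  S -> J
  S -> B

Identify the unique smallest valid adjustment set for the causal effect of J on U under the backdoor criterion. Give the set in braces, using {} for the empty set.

Variables eligible for adjustment (non-descendants of J, excluding J and U): {B, C, D, F, S}.
Backdoor paths from J to U:
  (none)
With no backdoor paths the empty set already satisfies the criterion, and it is trivially minimal.

{}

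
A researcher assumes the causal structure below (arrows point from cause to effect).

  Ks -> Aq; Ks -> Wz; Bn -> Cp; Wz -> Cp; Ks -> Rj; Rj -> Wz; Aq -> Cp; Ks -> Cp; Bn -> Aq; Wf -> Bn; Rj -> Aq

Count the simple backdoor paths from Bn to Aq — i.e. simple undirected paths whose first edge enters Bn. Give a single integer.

A backdoor path from Bn to Aq is any simple undirected path whose first edge points into Bn (i.e. leaves Bn via a parent).
Parents of Bn: {Wf}.
No simple path from any parent of Bn reaches Aq without revisiting Bn, so there are no backdoor paths.

0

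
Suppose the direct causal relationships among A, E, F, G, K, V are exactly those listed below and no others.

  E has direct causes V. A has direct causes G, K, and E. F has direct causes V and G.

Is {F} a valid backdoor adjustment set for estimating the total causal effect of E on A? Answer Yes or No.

Backdoor paths from E to A (paths whose first edge points into E):
  P1: E <- V -> F <- G -> A
Condition 1 (no descendant of E in the set): holds — descendants of E are {A}; none are in {F}.
Condition 2 (every backdoor path blocked by {F}):
  P1: open — collider(s) F are conditioned on (or have a conditioned descendant) and no non-collider on the path is in the set.
{F} does not satisfy the backdoor criterion.

No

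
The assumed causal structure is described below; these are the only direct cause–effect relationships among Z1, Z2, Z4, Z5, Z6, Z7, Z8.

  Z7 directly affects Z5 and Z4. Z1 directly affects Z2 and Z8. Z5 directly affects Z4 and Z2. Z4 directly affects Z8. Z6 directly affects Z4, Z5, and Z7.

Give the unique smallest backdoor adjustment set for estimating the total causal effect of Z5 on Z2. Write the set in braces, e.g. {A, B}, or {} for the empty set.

{}

Variables eligible for adjustment (non-descendants of Z5, excluding Z5 and Z2): {Z1, Z6, Z7}.
Backdoor paths from Z5 to Z2:
  P1: Z5 <- Z6 -> Z7 -> Z4 -> Z8 <- Z1 -> Z2
  P2: Z5 <- Z6 -> Z4 -> Z8 <- Z1 -> Z2
  P3: Z5 <- Z7 <- Z6 -> Z4 -> Z8 <- Z1 -> Z2
  P4: Z5 <- Z7 -> Z4 -> Z8 <- Z1 -> Z2
Each backdoor path contains an unconditioned collider, so every path is already blocked with the empty conditioning set:
  P1: blocked at collider Z8 (neither it nor any descendant is in the conditioning set).
  P2: blocked at collider Z8 (neither it nor any descendant is in the conditioning set).
  P3: blocked at collider Z8 (neither it nor any descendant is in the conditioning set).
  P4: blocked at collider Z8 (neither it nor any descendant is in the conditioning set).
The empty set is therefore the unique smallest valid set.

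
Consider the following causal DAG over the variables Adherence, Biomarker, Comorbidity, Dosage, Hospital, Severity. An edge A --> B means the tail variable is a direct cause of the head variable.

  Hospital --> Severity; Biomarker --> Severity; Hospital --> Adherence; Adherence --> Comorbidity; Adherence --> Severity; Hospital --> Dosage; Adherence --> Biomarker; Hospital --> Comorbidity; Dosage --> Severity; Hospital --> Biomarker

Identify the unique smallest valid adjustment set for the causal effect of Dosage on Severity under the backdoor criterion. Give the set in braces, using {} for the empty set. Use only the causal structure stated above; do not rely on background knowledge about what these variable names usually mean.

Variables eligible for adjustment (non-descendants of Dosage, excluding Dosage and Severity): {Adherence, Biomarker, Comorbidity, Hospital}.
Backdoor paths from Dosage to Severity:
  P1: Dosage <- Hospital -> Adherence -> Biomarker -> Severity
  P2: Dosage <- Hospital -> Adherence -> Severity
  P3: Dosage <- Hospital -> Biomarker <- Adherence -> Severity
  P4: Dosage <- Hospital -> Biomarker -> Severity
  P5: Dosage <- Hospital -> Comorbidity <- Adherence -> Biomarker -> Severity
  P6: Dosage <- Hospital -> Comorbidity <- Adherence -> Severity
  P7: Dosage <- Hospital -> Severity
The empty set is not sufficient: P1 (Dosage <- Hospital -> Adherence -> Biomarker -> Severity) has no collider blocking it and no conditioned non-collider, so it is open.
Try {Hospital}:
  P1: blocked at fork node Hospital ∈ conditioning set.
  P2: blocked at fork node Hospital ∈ conditioning set.
  P3: blocked at fork node Hospital ∈ conditioning set.
  P4: blocked at fork node Hospital ∈ conditioning set.
  P5: blocked at fork node Hospital ∈ conditioning set.
  P6: blocked at fork node Hospital ∈ conditioning set.
  P7: blocked at fork node Hospital ∈ conditioning set.
{Hospital} contains no descendant of Dosage and blocks every backdoor path.
No other singleton works — e.g. {Adherence} leaves P4 open — so {Hospital} is the unique smallest valid adjustment set.

{Hospital}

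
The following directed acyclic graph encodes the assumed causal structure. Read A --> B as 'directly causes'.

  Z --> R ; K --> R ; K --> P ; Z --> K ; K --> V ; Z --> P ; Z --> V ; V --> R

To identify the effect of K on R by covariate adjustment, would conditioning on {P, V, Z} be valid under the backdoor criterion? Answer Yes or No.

Backdoor paths from K to R (paths whose first edge points into K):
  P1: K <- Z -> V -> R
  P2: K <- Z -> R
Condition 1 (no descendant of K in the set): FAILS — P and V are descendants of K.
Condition 2 (every backdoor path blocked by {P, V, Z}):
  P1: blocked at fork node Z ∈ conditioning set.
  P2: blocked at fork node Z ∈ conditioning set.
{P, V, Z} does not satisfy the backdoor criterion.

No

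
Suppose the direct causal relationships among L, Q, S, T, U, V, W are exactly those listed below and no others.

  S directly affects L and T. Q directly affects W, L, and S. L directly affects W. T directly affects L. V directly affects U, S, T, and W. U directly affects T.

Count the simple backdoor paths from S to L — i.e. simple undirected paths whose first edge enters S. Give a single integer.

8

A backdoor path from S to L is any simple undirected path whose first edge points into S (i.e. leaves S via a parent).
Parents of S: {Q, V}.
Enumerating:
  P1: S <- Q -> L
  P2: S <- Q -> W <- V -> U -> T -> L
  P3: S <- Q -> W <- V -> T -> L
  P4: S <- Q -> W <- L
  P5: S <- V -> U -> T -> L
  P6: S <- V -> T -> L
  P7: S <- V -> W <- Q -> L
  P8: S <- V -> W <- L
That exhausts the simple backdoor paths. Count: 8.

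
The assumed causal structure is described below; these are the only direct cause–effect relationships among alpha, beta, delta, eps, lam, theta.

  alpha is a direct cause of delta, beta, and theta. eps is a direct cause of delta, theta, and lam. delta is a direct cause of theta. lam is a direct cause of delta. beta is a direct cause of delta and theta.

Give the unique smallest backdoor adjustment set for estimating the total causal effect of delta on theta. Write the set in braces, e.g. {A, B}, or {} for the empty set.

Variables eligible for adjustment (non-descendants of delta, excluding delta and theta): {alpha, beta, eps, lam}.
Backdoor paths from delta to theta:
  P1: delta <- alpha -> beta -> theta
  P2: delta <- alpha -> theta
  P3: delta <- eps -> theta
  P4: delta <- beta <- alpha -> theta
  P5: delta <- beta -> theta
  P6: delta <- lam <- eps -> theta
The empty set is not sufficient: P1 (delta <- alpha -> beta -> theta) has no collider blocking it and no conditioned non-collider, so it is open.
Try {alpha, beta, eps}:
  P1: blocked at fork node alpha ∈ conditioning set.
  P2: blocked at fork node alpha ∈ conditioning set.
  P3: blocked at fork node eps ∈ conditioning set.
  P4: blocked at chain node beta ∈ conditioning set.
  P5: blocked at fork node beta ∈ conditioning set.
  P6: blocked at fork node eps ∈ conditioning set.
{alpha, beta, eps} contains no descendant of delta and blocks every backdoor path.
Every element of {alpha, beta, eps} is needed (dropping alpha leaves P2 open; dropping beta leaves P5 open; dropping eps leaves P3 open), so no proper subset is valid.
Among all size-3 subsets of the eligible variables, only {alpha, beta, eps} blocks every backdoor path, so it is the unique smallest valid adjustment set.

{alpha, beta, eps}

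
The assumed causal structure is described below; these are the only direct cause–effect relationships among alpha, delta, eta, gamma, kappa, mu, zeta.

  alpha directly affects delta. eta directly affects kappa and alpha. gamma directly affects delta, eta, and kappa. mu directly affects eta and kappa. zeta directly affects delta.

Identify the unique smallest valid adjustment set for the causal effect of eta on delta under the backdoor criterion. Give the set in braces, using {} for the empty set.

{gamma}

Variables eligible for adjustment (non-descendants of eta, excluding eta and delta): {gamma, mu, zeta}.
Backdoor paths from eta to delta:
  P1: eta <- gamma -> delta
  P2: eta <- mu -> kappa <- gamma -> delta
The empty set is not sufficient: P1 (eta <- gamma -> delta) has no collider blocking it and no conditioned non-collider, so it is open.
Try {gamma}:
  P1: blocked at fork node gamma ∈ conditioning set.
  P2: blocked at collider kappa (neither it nor any descendant is in the conditioning set).
{gamma} contains no descendant of eta and blocks every backdoor path.
No other singleton works — e.g. {mu} leaves P1 open — so {gamma} is the unique smallest valid adjustment set.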